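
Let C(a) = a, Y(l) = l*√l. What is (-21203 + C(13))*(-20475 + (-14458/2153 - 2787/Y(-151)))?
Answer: 934418248270/2153 + 59056530*I*√151/22801 ≈ 4.3401e+8 + 31828.0*I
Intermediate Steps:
Y(l) = l^(3/2)
(-21203 + C(13))*(-20475 + (-14458/2153 - 2787/Y(-151))) = (-21203 + 13)*(-20475 + (-14458/2153 - 2787*I*√151/22801)) = -21190*(-20475 + (-14458*1/2153 - 2787*I*√151/22801)) = -21190*(-20475 + (-14458/2153 - 2787*I*√151/22801)) = -21190*(-44097133/2153 - 2787*I*√151/22801) = 934418248270/2153 + 59056530*I*√151/22801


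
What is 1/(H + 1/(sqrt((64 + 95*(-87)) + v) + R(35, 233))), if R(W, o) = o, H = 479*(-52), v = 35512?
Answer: -671967791/16737367934665 + sqrt(27311)/16737367934665 ≈ -4.0148e-5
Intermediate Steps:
H = -24908
1/(H + 1/(sqrt((64 + 95*(-87)) + v) + R(35, 233))) = 1/(-24908 + 1/(sqrt((64 + 95*(-87)) + 35512) + 233)) = 1/(-24908 + 1/(sqrt((64 - 8265) + 35512) + 233)) = 1/(-24908 + 1/(sqrt(-8201 + 35512) + 233)) = 1/(-24908 + 1/(sqrt(27311) + 233)) = 1/(-24908 + 1/(233 + sqrt(27311)))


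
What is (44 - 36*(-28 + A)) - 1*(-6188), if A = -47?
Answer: 8932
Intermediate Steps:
(44 - 36*(-28 + A)) - 1*(-6188) = (44 - 36*(-28 - 47)) - 1*(-6188) = (44 - 36*(-75)) + 6188 = (44 + 2700) + 6188 = 2744 + 6188 = 8932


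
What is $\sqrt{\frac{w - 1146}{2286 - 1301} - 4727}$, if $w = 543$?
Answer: $\frac{i \sqrt{4586847530}}{985} \approx 68.758 i$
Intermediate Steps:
$\sqrt{\frac{w - 1146}{2286 - 1301} - 4727} = \sqrt{\frac{543 - 1146}{2286 - 1301} - 4727} = \sqrt{- \frac{603}{985} - 4727} = \sqrt{- \frac{4656698}{985}} = \frac{i \sqrt{4586847530}}{985}$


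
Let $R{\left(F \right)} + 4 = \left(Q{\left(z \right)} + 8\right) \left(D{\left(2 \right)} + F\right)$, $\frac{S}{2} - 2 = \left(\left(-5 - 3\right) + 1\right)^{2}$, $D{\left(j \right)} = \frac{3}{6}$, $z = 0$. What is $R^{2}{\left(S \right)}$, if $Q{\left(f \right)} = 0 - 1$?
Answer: $\frac{2036329}{4} \approx 5.0908 \cdot 10^{5}$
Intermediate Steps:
$D{\left(j \right)} = \frac{1}{2}$ ($D{\left(j \right)} = 3 \cdot \frac{1}{6} = \frac{1}{2}$)
$Q{\left(f \right)} = -1$ ($Q{\left(f \right)} = 0 - 1 = -1$)
$S = 102$ ($S = 4 + 2 \left(\left(-5 - 3\right) + 1\right)^{2} = 4 + 2 \left(-8 + 1\right)^{2} = 4 + 2 \left(-7\right)^{2} = 4 + 2 \cdot 49 = 4 + 98 = 102$)
$R{\left(F \right)} = - \frac{1}{2} + 7 F$ ($R{\left(F \right)} = -4 + \left(-1 + 8\right) \left(\frac{1}{2} + F\right) = -4 + 7 \left(\frac{1}{2} + F\right) = -4 + \left(\frac{7}{2} + 7 F\right) = - \frac{1}{2} + 7 F$)
$R^{2}{\left(S \right)} = \left(- \frac{1}{2} + 7 \cdot 102\right)^{2} = \left(- \frac{1}{2} + 714\right)^{2} = \left(\frac{1427}{2}\right)^{2} = \frac{2036329}{4}$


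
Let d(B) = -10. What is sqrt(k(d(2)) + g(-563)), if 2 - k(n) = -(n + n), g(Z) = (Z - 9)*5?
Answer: I*sqrt(2878) ≈ 53.647*I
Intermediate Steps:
g(Z) = -45 + 5*Z (g(Z) = (-9 + Z)*5 = -45 + 5*Z)
k(n) = 2 + 2*n (k(n) = 2 - (-1)*(n + n) = 2 - (-1)*2*n = 2 - (-2)*n = 2 + 2*n)
sqrt(k(d(2)) + g(-563)) = sqrt((2 + 2*(-10)) + (-45 + 5*(-563))) = sqrt((2 - 20) + (-45 - 2815)) = sqrt(-18 - 2860) = sqrt(-2878) = I*sqrt(2878)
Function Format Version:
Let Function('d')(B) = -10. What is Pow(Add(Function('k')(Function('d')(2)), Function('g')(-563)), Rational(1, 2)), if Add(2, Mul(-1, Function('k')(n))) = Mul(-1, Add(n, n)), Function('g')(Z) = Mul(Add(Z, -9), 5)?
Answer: Mul(I, Pow(2878, Rational(1, 2))) ≈ Mul(53.647, I)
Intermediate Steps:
Function('g')(Z) = Add(-45, Mul(5, Z)) (Function('g')(Z) = Mul(Add(-9, Z), 5) = Add(-45, Mul(5, Z)))
Function('k')(n) = Add(2, Mul(2, n)) (Function('k')(n) = Add(2, Mul(-1, Mul(-1, Add(n, n)))) = Add(2, Mul(-1, Mul(-1, Mul(2, n)))) = Add(2, Mul(-1, Mul(-2, n))) = Add(2, Mul(2, n)))
Pow(Add(Function('k')(Function('d')(2)), Function('g')(-563)), Rational(1, 2)) = Pow(Add(Add(2, Mul(2, -10)), Add(-45, Mul(5, -563))), Rational(1, 2)) = Pow(Add(Add(2, -20), Add(-45, -2815)), Rational(1, 2)) = Pow(Add(-18, -2860), Rational(1, 2)) = Pow(-2878, Rational(1, 2)) = Mul(I, Pow(2878, Rational(1, 2)))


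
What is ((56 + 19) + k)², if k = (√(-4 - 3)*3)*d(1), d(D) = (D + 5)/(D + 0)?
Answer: 3357 + 2700*I*√7 ≈ 3357.0 + 7143.5*I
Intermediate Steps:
d(D) = (5 + D)/D
k = 18*I*√7 (k = (√(-4 - 3)*3)*((5 + 1)/1) = (√(-7)*3)*(1*6) = ((I*√7)*3)*6 = (3*I*√7)*6 = 18*I*√7 ≈ 47.624*I)
((56 + 19) + k)² = ((56 + 19) + 18*I*√7)² = (75 + 18*I*√7)²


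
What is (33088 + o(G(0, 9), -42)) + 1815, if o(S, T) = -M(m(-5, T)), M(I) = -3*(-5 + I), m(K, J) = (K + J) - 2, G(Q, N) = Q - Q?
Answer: 34741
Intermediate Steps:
G(Q, N) = 0
m(K, J) = -2 + J + K (m(K, J) = (J + K) - 2 = -2 + J + K)
M(I) = 15 - 3*I
o(S, T) = -36 + 3*T (o(S, T) = -(15 - 3*(-2 + T - 5)) = -(15 - 3*(-7 + T)) = -(15 + (21 - 3*T)) = -(36 - 3*T) = -36 + 3*T)
(33088 + o(G(0, 9), -42)) + 1815 = (33088 + (-36 + 3*(-42))) + 1815 = (33088 + (-36 - 126)) + 1815 = (33088 - 162) + 1815 = 32926 + 1815 = 34741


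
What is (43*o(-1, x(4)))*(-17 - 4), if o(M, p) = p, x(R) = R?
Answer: -3612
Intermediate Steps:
(43*o(-1, x(4)))*(-17 - 4) = (43*4)*(-17 - 4) = 172*(-21) = -3612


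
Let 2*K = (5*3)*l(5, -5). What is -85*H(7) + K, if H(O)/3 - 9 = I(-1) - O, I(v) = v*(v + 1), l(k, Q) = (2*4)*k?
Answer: -210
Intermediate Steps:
l(k, Q) = 8*k
I(v) = v*(1 + v)
K = 300 (K = ((5*3)*(8*5))/2 = (15*40)/2 = (½)*600 = 300)
H(O) = 27 - 3*O (H(O) = 27 + 3*(-(1 - 1) - O) = 27 + 3*(-1*0 - O) = 27 + 3*(0 - O) = 27 + 3*(-O) = 27 - 3*O)
-85*H(7) + K = -85*(27 - 3*7) + 300 = -85*(27 - 21) + 300 = -85*6 + 300 = -510 + 300 = -210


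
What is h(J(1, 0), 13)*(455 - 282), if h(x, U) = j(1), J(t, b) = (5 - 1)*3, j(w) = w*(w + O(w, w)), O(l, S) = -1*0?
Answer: 173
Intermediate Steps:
O(l, S) = 0
j(w) = w² (j(w) = w*(w + 0) = w*w = w²)
J(t, b) = 12 (J(t, b) = 4*3 = 12)
h(x, U) = 1 (h(x, U) = 1² = 1)
h(J(1, 0), 13)*(455 - 282) = 1*(455 - 282) = 1*173 = 173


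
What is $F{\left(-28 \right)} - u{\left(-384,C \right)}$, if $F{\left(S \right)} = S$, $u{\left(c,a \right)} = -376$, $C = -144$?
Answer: $348$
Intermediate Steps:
$F{\left(-28 \right)} - u{\left(-384,C \right)} = -28 - -376 = -28 + 376 = 348$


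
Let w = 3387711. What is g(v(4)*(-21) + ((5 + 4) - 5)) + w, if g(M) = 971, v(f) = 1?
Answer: 3388682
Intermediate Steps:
g(v(4)*(-21) + ((5 + 4) - 5)) + w = 971 + 3387711 = 3388682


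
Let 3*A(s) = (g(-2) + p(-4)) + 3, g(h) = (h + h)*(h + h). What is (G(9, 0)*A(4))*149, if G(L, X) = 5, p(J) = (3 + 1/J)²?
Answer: 316625/48 ≈ 6596.4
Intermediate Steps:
g(h) = 4*h² (g(h) = (2*h)*(2*h) = 4*h²)
A(s) = 425/48 (A(s) = ((4*(-2)² + (1 + 3*(-4))²/(-4)²) + 3)/3 = ((4*4 + (1 - 12)²/16) + 3)/3 = ((16 + (1/16)*(-11)²) + 3)/3 = ((16 + (1/16)*121) + 3)/3 = ((16 + 121/16) + 3)/3 = (377/16 + 3)/3 = (⅓)*(425/16) = 425/48)
(G(9, 0)*A(4))*149 = (5*(425/48))*149 = (2125/48)*149 = 316625/48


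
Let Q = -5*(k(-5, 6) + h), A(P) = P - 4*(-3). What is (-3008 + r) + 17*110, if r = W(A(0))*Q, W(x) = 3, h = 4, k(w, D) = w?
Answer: -1123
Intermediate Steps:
A(P) = 12 + P (A(P) = P + 12 = 12 + P)
Q = 5 (Q = -5*(-5 + 4) = -5*(-1) = 5)
r = 15 (r = 3*5 = 15)
(-3008 + r) + 17*110 = (-3008 + 15) + 17*110 = -2993 + 1870 = -1123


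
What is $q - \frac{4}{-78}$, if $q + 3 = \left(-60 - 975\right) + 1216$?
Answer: $\frac{6944}{39} \approx 178.05$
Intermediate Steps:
$q = 178$ ($q = -3 + \left(\left(-60 - 975\right) + 1216\right) = -3 + \left(-1035 + 1216\right) = -3 + 181 = 178$)
$q - \frac{4}{-78} = 178 - \frac{4}{-78} = 178 - - \frac{2}{39} = 178 + \frac{2}{39} = \frac{6944}{39}$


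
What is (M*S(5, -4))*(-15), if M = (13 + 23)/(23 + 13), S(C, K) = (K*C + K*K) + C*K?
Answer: 360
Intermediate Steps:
S(C, K) = K² + 2*C*K (S(C, K) = (C*K + K²) + C*K = (K² + C*K) + C*K = K² + 2*C*K)
M = 1 (M = 36/36 = 36*(1/36) = 1)
(M*S(5, -4))*(-15) = (1*(-4*(-4 + 2*5)))*(-15) = (1*(-4*(-4 + 10)))*(-15) = (1*(-4*6))*(-15) = (1*(-24))*(-15) = -24*(-15) = 360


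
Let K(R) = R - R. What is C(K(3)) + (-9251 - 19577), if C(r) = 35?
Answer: -28793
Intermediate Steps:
K(R) = 0
C(K(3)) + (-9251 - 19577) = 35 + (-9251 - 19577) = 35 - 28828 = -28793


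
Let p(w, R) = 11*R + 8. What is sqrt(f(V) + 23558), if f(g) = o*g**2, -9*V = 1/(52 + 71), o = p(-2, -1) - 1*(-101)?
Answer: 2*sqrt(7217281910)/1107 ≈ 153.49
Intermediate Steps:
p(w, R) = 8 + 11*R
o = 98 (o = (8 + 11*(-1)) - 1*(-101) = (8 - 11) + 101 = -3 + 101 = 98)
V = -1/1107 (V = -1/(9*(52 + 71)) = -1/9/123 = -1/9*1/123 = -1/1107 ≈ -0.00090334)
f(g) = 98*g**2
sqrt(f(V) + 23558) = sqrt(98*(-1/1107)**2 + 23558) = sqrt(98*(1/1225449) + 23558) = sqrt(98/1225449 + 23558) = sqrt(28869127640/1225449) = 2*sqrt(7217281910)/1107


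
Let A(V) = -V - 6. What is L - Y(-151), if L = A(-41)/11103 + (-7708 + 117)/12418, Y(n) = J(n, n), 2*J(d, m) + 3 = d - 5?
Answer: 5438688775/68938527 ≈ 78.892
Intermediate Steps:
J(d, m) = -4 + d/2 (J(d, m) = -3/2 + (d - 5)/2 = -3/2 + (-5 + d)/2 = -3/2 + (-5/2 + d/2) = -4 + d/2)
A(V) = -6 - V
Y(n) = -4 + n/2
L = -83848243/137877054 (L = (-6 - 1*(-41))/11103 + (-7708 + 117)/12418 = (-6 + 41)*(1/11103) - 7591*1/12418 = 35*(1/11103) - 7591/12418 = 35/11103 - 7591/12418 = -83848243/137877054 ≈ -0.60814)
L - Y(-151) = -83848243/137877054 - (-4 + (1/2)*(-151)) = -83848243/137877054 - (-4 - 151/2) = -83848243/137877054 - 1*(-159/2) = -83848243/137877054 + 159/2 = 5438688775/68938527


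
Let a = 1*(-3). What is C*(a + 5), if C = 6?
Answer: 12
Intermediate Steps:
a = -3
C*(a + 5) = 6*(-3 + 5) = 6*2 = 12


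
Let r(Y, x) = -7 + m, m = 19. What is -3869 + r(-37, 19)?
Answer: -3857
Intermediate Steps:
r(Y, x) = 12 (r(Y, x) = -7 + 19 = 12)
-3869 + r(-37, 19) = -3869 + 12 = -3857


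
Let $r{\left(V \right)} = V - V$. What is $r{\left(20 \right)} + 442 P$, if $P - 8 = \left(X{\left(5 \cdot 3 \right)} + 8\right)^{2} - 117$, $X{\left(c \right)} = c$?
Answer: $185640$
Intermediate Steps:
$r{\left(V \right)} = 0$
$P = 420$ ($P = 8 - \left(117 - \left(5 \cdot 3 + 8\right)^{2}\right) = 8 - \left(117 - \left(15 + 8\right)^{2}\right) = 8 - \left(117 - 23^{2}\right) = 8 + \left(529 - 117\right) = 8 + 412 = 420$)
$r{\left(20 \right)} + 442 P = 0 + 442 \cdot 420 = 0 + 185640 = 185640$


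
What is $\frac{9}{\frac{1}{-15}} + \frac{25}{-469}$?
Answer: $- \frac{63340}{469} \approx -135.05$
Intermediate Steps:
$\frac{9}{\frac{1}{-15}} + \frac{25}{-469} = \frac{9}{- \frac{1}{15}} + 25 \left(- \frac{1}{469}\right) = 9 \left(-15\right) - \frac{25}{469} = -135 - \frac{25}{469} = - \frac{63340}{469}$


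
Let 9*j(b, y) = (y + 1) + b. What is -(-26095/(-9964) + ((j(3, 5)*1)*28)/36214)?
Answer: -472641661/180418148 ≈ -2.6197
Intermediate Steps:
j(b, y) = ⅑ + b/9 + y/9 (j(b, y) = ((y + 1) + b)/9 = ((1 + y) + b)/9 = (1 + b + y)/9 = ⅑ + b/9 + y/9)
-(-26095/(-9964) + ((j(3, 5)*1)*28)/36214) = -(-26095/(-9964) + (((⅑ + (⅑)*3 + (⅑)*5)*1)*28)/36214) = -(-26095*(-1/9964) + (((⅑ + ⅓ + 5/9)*1)*28)*(1/36214)) = -(26095/9964 + ((1*1)*28)*(1/36214)) = -(26095/9964 + (1*28)*(1/36214)) = -(26095/9964 + 28*(1/36214)) = -(26095/9964 + 14/18107) = -1*472641661/180418148 = -472641661/180418148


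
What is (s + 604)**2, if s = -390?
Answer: 45796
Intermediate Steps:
(s + 604)**2 = (-390 + 604)**2 = 214**2 = 45796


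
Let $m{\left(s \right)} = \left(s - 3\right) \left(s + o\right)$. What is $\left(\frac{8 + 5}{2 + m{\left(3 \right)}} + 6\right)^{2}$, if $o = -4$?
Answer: $\frac{625}{4} \approx 156.25$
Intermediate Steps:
$m{\left(s \right)} = \left(-4 + s\right) \left(-3 + s\right)$ ($m{\left(s \right)} = \left(s - 3\right) \left(s - 4\right) = \left(-3 + s\right) \left(-4 + s\right) = \left(-4 + s\right) \left(-3 + s\right)$)
$\left(\frac{8 + 5}{2 + m{\left(3 \right)}} + 6\right)^{2} = \left(\frac{8 + 5}{2 + \left(12 + 3^{2} - 21\right)} + 6\right)^{2} = \left(\frac{13}{2 + \left(12 + 9 - 21\right)} + 6\right)^{2} = \left(\frac{13}{2 + 0} + 6\right)^{2} = \left(\frac{13}{2} + 6\right)^{2} = \left(\frac{25}{2}\right)^{2} = \frac{625}{4}$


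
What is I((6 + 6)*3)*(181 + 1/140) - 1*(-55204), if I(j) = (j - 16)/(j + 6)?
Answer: 5418439/98 ≈ 55290.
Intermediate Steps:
I(j) = (-16 + j)/(6 + j)
I((6 + 6)*3)*(181 + 1/140) - 1*(-55204) = ((-16 + (6 + 6)*3)/(6 + (6 + 6)*3))*(181 + 1/140) - 1*(-55204) = ((-16 + 12*3)/(6 + 12*3))*(181 + 1/140) + 55204 = ((-16 + 36)/(6 + 36))*(25341/140) + 55204 = (20/42)*(25341/140) + 55204 = ((1/42)*20)*(25341/140) + 55204 = (10/21)*(25341/140) + 55204 = 8447/98 + 55204 = 5418439/98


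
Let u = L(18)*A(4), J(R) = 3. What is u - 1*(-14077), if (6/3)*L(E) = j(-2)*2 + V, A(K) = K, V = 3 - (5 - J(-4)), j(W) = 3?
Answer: 14091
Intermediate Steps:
V = 1 (V = 3 - (5 - 1*3) = 3 - (5 - 3) = 3 - 1*2 = 3 - 2 = 1)
L(E) = 7/2 (L(E) = (3*2 + 1)/2 = (6 + 1)/2 = (½)*7 = 7/2)
u = 14 (u = (7/2)*4 = 14)
u - 1*(-14077) = 14 - 1*(-14077) = 14 + 14077 = 14091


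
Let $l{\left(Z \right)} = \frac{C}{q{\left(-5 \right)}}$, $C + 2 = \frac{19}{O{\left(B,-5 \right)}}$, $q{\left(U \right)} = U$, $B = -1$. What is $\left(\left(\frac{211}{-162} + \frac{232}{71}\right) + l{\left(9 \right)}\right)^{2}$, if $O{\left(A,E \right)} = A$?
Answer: $\frac{125710666249}{3307400100} \approx 38.009$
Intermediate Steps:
$C = -21$ ($C = -2 + \frac{19}{-1} = -2 + 19 \left(-1\right) = -2 - 19 = -21$)
$l{\left(Z \right)} = \frac{21}{5}$ ($l{\left(Z \right)} = - \frac{21}{-5} = \left(-21\right) \left(- \frac{1}{5}\right) = \frac{21}{5}$)
$\left(\left(\frac{211}{-162} + \frac{232}{71}\right) + l{\left(9 \right)}\right)^{2} = \left(\left(\frac{211}{-162} + \frac{232}{71}\right) + \frac{21}{5}\right)^{2} = \left(\left(211 \left(- \frac{1}{162}\right) + 232 \cdot \frac{1}{71}\right) + \frac{21}{5}\right)^{2} = \left(\left(- \frac{211}{162} + \frac{232}{71}\right) + \frac{21}{5}\right)^{2} = \left(\frac{22603}{11502} + \frac{21}{5}\right)^{2} = \left(\frac{354557}{57510}\right)^{2} = \frac{125710666249}{3307400100}$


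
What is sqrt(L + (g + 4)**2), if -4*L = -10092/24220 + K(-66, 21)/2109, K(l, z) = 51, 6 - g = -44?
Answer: sqrt(211349424655774510)/8513330 ≈ 54.001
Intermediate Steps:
g = 50 (g = 6 - 1*(-44) = 6 + 44 = 50)
L = 835367/8513330 (L = -(-10092/24220 + 51/2109)/4 = -(-10092*1/24220 + 51*(1/2109))/4 = -(-2523/6055 + 17/703)/4 = -1/4*(-1670734/4256665) = 835367/8513330 ≈ 0.098125)
sqrt(L + (g + 4)**2) = sqrt(835367/8513330 + (50 + 4)**2) = sqrt(835367/8513330 + 54**2) = sqrt(835367/8513330 + 2916) = sqrt(24825705647/8513330) = sqrt(211349424655774510)/8513330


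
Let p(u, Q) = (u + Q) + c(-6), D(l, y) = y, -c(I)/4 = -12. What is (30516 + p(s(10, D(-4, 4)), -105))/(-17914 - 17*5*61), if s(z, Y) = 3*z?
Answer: -30489/23099 ≈ -1.3199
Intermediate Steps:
c(I) = 48 (c(I) = -4*(-12) = 48)
p(u, Q) = 48 + Q + u (p(u, Q) = (u + Q) + 48 = (Q + u) + 48 = 48 + Q + u)
(30516 + p(s(10, D(-4, 4)), -105))/(-17914 - 17*5*61) = (30516 + (48 - 105 + 3*10))/(-17914 - 17*5*61) = (30516 + (48 - 105 + 30))/(-17914 - 85*61) = (30516 - 27)/(-17914 - 5185) = 30489/(-23099) = 30489*(-1/23099) = -30489/23099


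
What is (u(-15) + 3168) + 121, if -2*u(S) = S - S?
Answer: 3289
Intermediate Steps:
u(S) = 0 (u(S) = -(S - S)/2 = -½*0 = 0)
(u(-15) + 3168) + 121 = (0 + 3168) + 121 = 3168 + 121 = 3289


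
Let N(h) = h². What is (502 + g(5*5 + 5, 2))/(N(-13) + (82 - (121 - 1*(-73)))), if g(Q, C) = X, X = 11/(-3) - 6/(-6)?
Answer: 1498/171 ≈ 8.7602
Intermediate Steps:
X = -8/3 (X = 11*(-⅓) - 6*(-⅙) = -11/3 + 1 = -8/3 ≈ -2.6667)
g(Q, C) = -8/3
(502 + g(5*5 + 5, 2))/(N(-13) + (82 - (121 - 1*(-73)))) = (502 - 8/3)/((-13)² + (82 - (121 - 1*(-73)))) = 1498/(3*(169 + (82 - (121 + 73)))) = 1498/(3*(169 + (82 - 1*194))) = 1498/(3*(169 + (82 - 194))) = 1498/(3*(169 - 112)) = (1498/3)/57 = (1498/3)*(1/57) = 1498/171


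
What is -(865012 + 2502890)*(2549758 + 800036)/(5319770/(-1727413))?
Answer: 9744144914313204822/2659885 ≈ 3.6634e+12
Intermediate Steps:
-(865012 + 2502890)*(2549758 + 800036)/(5319770/(-1727413)) = -3367902*3349794/(5319770*(-1/1727413)) = -11281777912188/(-5319770/1727413) = -11281777912188*(-1727413)/5319770 = -1*(-9744144914313204822/2659885) = 9744144914313204822/2659885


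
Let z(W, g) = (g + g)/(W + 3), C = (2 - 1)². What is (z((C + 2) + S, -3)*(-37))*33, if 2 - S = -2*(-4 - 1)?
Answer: -3663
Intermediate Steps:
C = 1 (C = 1² = 1)
S = -8 (S = 2 - (-2)*(-4 - 1) = 2 - (-2)*(-5) = 2 - 1*10 = 2 - 10 = -8)
z(W, g) = 2*g/(3 + W) (z(W, g) = (2*g)/(3 + W) = 2*g/(3 + W))
(z((C + 2) + S, -3)*(-37))*33 = ((2*(-3)/(3 + ((1 + 2) - 8)))*(-37))*33 = ((2*(-3)/(3 + (3 - 8)))*(-37))*33 = ((2*(-3)/(3 - 5))*(-37))*33 = ((2*(-3)/(-2))*(-37))*33 = ((2*(-3)*(-½))*(-37))*33 = (3*(-37))*33 = -111*33 = -3663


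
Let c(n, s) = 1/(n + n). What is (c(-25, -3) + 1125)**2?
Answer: 3163950001/2500 ≈ 1.2656e+6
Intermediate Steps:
c(n, s) = 1/(2*n)
(c(-25, -3) + 1125)**2 = ((1/2)/(-25) + 1125)**2 = ((1/2)*(-1/25) + 1125)**2 = (-1/50 + 1125)**2 = (56249/50)**2 = 3163950001/2500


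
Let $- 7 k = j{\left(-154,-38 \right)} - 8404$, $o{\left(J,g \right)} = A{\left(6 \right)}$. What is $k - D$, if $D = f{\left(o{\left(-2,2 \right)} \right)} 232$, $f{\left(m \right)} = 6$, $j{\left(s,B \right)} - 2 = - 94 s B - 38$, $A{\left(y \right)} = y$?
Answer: $\frac{548784}{7} \approx 78398.0$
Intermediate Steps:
$o{\left(J,g \right)} = 6$
$j{\left(s,B \right)} = -36 - 94 B s$ ($j{\left(s,B \right)} = 2 + \left(- 94 s B - 38\right) = 2 - \left(38 + 94 B s\right) = -36 - 94 B s$)
$D = 1392$ ($D = 6 \cdot 232 = 1392$)
$k = \frac{558528}{7}$ ($k = - \frac{\left(-36 - \left(-3572\right) \left(-154\right)\right) - 8404}{7} = - \frac{\left(-36 - 550088\right) - 8404}{7} = - \frac{-550124 - 8404}{7} = \left(- \frac{1}{7}\right) \left(-558528\right) = \frac{558528}{7} \approx 79790.0$)
$k - D = \frac{558528}{7} - 1392 = \frac{548784}{7}$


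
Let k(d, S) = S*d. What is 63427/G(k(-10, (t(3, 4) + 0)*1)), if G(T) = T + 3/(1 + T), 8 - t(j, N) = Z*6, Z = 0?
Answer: -5010733/6323 ≈ -792.46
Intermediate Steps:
t(j, N) = 8 (t(j, N) = 8 - 0*6 = 8 - 1*0 = 8 + 0 = 8)
G(T) = T + 3/(1 + T)
63427/G(k(-10, (t(3, 4) + 0)*1)) = 63427/(((3 + ((8 + 0)*1)*(-10) + (((8 + 0)*1)*(-10))²)/(1 + ((8 + 0)*1)*(-10)))) = 63427/(((3 + (8*1)*(-10) + ((8*1)*(-10))²)/(1 + (8*1)*(-10)))) = 63427/(((3 + 8*(-10) + (8*(-10))²)/(1 + 8*(-10)))) = 63427/(((3 - 80 + (-80)²)/(1 - 80))) = 63427/(((3 - 80 + 6400)/(-79))) = 63427/((-1/79*6323)) = 63427/(-6323/79) = 63427*(-79/6323) = -5010733/6323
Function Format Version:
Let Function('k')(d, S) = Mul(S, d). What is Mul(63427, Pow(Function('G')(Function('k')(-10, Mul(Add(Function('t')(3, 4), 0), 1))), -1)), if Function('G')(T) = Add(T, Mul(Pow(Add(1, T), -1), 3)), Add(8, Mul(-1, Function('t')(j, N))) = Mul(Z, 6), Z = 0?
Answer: Rational(-5010733, 6323) ≈ -792.46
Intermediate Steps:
Function('t')(j, N) = 8 (Function('t')(j, N) = Add(8, Mul(-1, Mul(0, 6))) = Add(8, Mul(-1, 0)) = Add(8, 0) = 8)
Function('G')(T) = Add(T, Mul(3, Pow(Add(1, T), -1)))
Mul(63427, Pow(Function('G')(Function('k')(-10, Mul(Add(Function('t')(3, 4), 0), 1))), -1)) = Mul(63427, Pow(Mul(Pow(Add(1, Mul(Mul(Add(8, 0), 1), -10)), -1), Add(3, Mul(Mul(Add(8, 0), 1), -10), Pow(Mul(Mul(Add(8, 0), 1), -10), 2))), -1)) = Mul(63427, Pow(Mul(Pow(Add(1, Mul(Mul(8, 1), -10)), -1), Add(3, Mul(Mul(8, 1), -10), Pow(Mul(Mul(8, 1), -10), 2))), -1)) = Mul(63427, Pow(Mul(Pow(Add(1, Mul(8, -10)), -1), Add(3, Mul(8, -10), Pow(Mul(8, -10), 2))), -1)) = Mul(63427, Pow(Mul(Pow(Add(1, -80), -1), Add(3, -80, Pow(-80, 2))), -1)) = Mul(63427, Pow(Mul(Pow(-79, -1), Add(3, -80, 6400)), -1)) = Mul(63427, Pow(Mul(Rational(-1, 79), 6323), -1)) = Mul(63427, Pow(Rational(-6323, 79), -1)) = Mul(63427, Rational(-79, 6323)) = Rational(-5010733, 6323)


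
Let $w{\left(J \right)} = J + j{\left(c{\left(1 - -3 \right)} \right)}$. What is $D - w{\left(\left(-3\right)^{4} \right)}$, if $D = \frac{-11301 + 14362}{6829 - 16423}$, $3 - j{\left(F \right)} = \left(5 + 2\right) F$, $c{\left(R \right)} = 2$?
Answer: $- \frac{674641}{9594} \approx -70.319$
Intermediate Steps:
$j{\left(F \right)} = 3 - 7 F$ ($j{\left(F \right)} = 3 - \left(5 + 2\right) F = 3 - 7 F$)
$w{\left(J \right)} = -11 + J$ ($w{\left(J \right)} = J + \left(3 - 14\right) = J - 11 = -11 + J$)
$D = - \frac{3061}{9594}$ ($D = \frac{3061}{-9594} = 3061 \left(- \frac{1}{9594}\right) = - \frac{3061}{9594} \approx -0.31905$)
$D - w{\left(\left(-3\right)^{4} \right)} = - \frac{3061}{9594} - \left(-11 + \left(-3\right)^{4}\right) = - \frac{3061}{9594} - \left(-11 + 81\right) = - \frac{3061}{9594} - 70 = - \frac{674641}{9594}$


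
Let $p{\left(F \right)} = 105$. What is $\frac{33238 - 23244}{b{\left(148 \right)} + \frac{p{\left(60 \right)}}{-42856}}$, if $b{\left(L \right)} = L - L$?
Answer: $- \frac{428302864}{105} \approx -4.0791 \cdot 10^{6}$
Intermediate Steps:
$b{\left(L \right)} = 0$
$\frac{33238 - 23244}{b{\left(148 \right)} + \frac{p{\left(60 \right)}}{-42856}} = \frac{33238 - 23244}{0 + \frac{105}{-42856}} = \frac{9994}{0 + 105 \left(- \frac{1}{42856}\right)} = \frac{9994}{0 - \frac{105}{42856}} = \frac{9994}{- \frac{105}{42856}} = 9994 \left(- \frac{42856}{105}\right) = - \frac{428302864}{105}$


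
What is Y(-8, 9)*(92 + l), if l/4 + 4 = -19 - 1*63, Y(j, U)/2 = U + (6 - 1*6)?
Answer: -4536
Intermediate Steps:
Y(j, U) = 2*U (Y(j, U) = 2*(U + (6 - 1*6)) = 2*(U + (6 - 6)) = 2*(U + 0) = 2*U)
l = -344 (l = -16 + 4*(-19 - 1*63) = -16 + 4*(-19 - 63) = -16 + 4*(-82) = -16 - 328 = -344)
Y(-8, 9)*(92 + l) = (2*9)*(92 - 344) = 18*(-252) = -4536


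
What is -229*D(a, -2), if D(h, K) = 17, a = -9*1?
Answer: -3893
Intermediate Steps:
a = -9
-229*D(a, -2) = -229*17 = -3893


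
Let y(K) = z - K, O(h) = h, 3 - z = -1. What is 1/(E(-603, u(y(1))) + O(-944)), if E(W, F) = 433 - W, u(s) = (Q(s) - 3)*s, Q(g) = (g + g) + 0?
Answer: 1/92 ≈ 0.010870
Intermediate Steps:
z = 4 (z = 3 - 1*(-1) = 3 + 1 = 4)
y(K) = 4 - K
Q(g) = 2*g (Q(g) = 2*g + 0 = 2*g)
u(s) = s*(-3 + 2*s) (u(s) = (2*s - 3)*s = (-3 + 2*s)*s = s*(-3 + 2*s))
1/(E(-603, u(y(1))) + O(-944)) = 1/((433 - 1*(-603)) - 944) = 1/((433 + 603) - 944) = 1/(1036 - 944) = 1/92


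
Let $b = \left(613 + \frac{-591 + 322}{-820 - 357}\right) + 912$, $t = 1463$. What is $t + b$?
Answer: $\frac{3517145}{1177} \approx 2988.2$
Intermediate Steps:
$b = \frac{1795194}{1177}$ ($b = \left(613 - \frac{269}{-1177}\right) + 912 = \left(613 - - \frac{269}{1177}\right) + 912 = \left(613 + \frac{269}{1177}\right) + 912 = \frac{721770}{1177} + 912 = \frac{1795194}{1177} \approx 1525.2$)
$t + b = 1463 + \frac{1795194}{1177} = \frac{3517145}{1177}$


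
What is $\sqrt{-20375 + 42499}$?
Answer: $2 \sqrt{5531} \approx 148.74$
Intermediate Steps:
$\sqrt{-20375 + 42499} = \sqrt{22124} = 2 \sqrt{5531}$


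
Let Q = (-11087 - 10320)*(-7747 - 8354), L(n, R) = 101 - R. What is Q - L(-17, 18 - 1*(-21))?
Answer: 344674045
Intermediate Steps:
Q = 344674107 (Q = -21407*(-16101) = 344674107)
Q - L(-17, 18 - 1*(-21)) = 344674107 - (101 - (18 - 1*(-21))) = 344674107 - (101 - (18 + 21)) = 344674107 - (101 - 1*39) = 344674107 - (101 - 39) = 344674107 - 1*62 = 344674107 - 62 = 344674045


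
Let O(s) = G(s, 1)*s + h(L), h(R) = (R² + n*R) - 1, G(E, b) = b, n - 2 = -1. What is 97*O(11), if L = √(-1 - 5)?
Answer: 388 + 97*I*√6 ≈ 388.0 + 237.6*I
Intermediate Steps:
n = 1 (n = 2 - 1 = 1)
L = I*√6 (L = √(-6) = I*√6 ≈ 2.4495*I)
h(R) = -1 + R + R² (h(R) = (R² + 1*R) - 1 = (R² + R) - 1 = (R + R²) - 1 = -1 + R + R²)
O(s) = -7 + s + I*√6 (O(s) = 1*s + (-1 + I*√6 + (I*√6)²) = s + (-1 + I*√6 - 6) = s + (-7 + I*√6) = -7 + s + I*√6)
97*O(11) = 97*(-7 + 11 + I*√6) = 97*(4 + I*√6) = 388 + 97*I*√6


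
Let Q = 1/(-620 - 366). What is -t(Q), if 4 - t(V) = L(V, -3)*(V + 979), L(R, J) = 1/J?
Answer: -977125/2958 ≈ -330.33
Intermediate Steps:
Q = -1/986 (Q = 1/(-986) = -1/986 ≈ -0.0010142)
t(V) = 991/3 + V/3 (t(V) = 4 - (V + 979)/(-3) = 4 - (-1)*(979 + V)/3 = 4 - (-979/3 - V/3) = 4 + (979/3 + V/3) = 991/3 + V/3)
-t(Q) = -(991/3 + (⅓)*(-1/986)) = -(991/3 - 1/2958) = -1*977125/2958 = -977125/2958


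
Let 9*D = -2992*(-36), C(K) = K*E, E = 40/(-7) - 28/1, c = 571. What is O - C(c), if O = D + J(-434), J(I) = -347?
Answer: 216103/7 ≈ 30872.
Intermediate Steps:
E = -236/7 (E = 40*(-1/7) - 28*1 = -40/7 - 28 = -236/7 ≈ -33.714)
C(K) = -236*K/7 (C(K) = K*(-236/7) = -236*K/7)
D = 11968 (D = (-2992*(-36))/9 = (1/9)*107712 = 11968)
O = 11621 (O = 11968 - 347 = 11621)
O - C(c) = 11621 - (-236)*571/7 = 11621 - 1*(-134756/7) = 11621 + 134756/7 = 216103/7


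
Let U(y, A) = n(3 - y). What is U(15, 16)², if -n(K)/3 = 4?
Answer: 144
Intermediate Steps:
n(K) = -12 (n(K) = -3*4 = -12)
U(y, A) = -12
U(15, 16)² = (-12)² = 144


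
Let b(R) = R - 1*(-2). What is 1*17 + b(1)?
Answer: 20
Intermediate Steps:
b(R) = 2 + R (b(R) = R + 2 = 2 + R)
1*17 + b(1) = 1*17 + (2 + 1) = 17 + 3 = 20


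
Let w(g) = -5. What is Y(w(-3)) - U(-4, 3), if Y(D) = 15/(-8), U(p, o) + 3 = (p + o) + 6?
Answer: -31/8 ≈ -3.8750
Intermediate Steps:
U(p, o) = 3 + o + p (U(p, o) = -3 + ((p + o) + 6) = -3 + ((o + p) + 6) = -3 + (6 + o + p) = 3 + o + p)
Y(D) = -15/8 (Y(D) = 15*(-⅛) = -15/8)
Y(w(-3)) - U(-4, 3) = -15/8 - (3 + 3 - 4) = -15/8 - 1*2 = -15/8 - 2 = -31/8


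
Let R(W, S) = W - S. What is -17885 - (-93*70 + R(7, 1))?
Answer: -11381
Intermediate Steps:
-17885 - (-93*70 + R(7, 1)) = -17885 - (-93*70 + (7 - 1*1)) = -17885 - (-6510 + (7 - 1)) = -17885 - (-6510 + 6) = -17885 - 1*(-6504) = -17885 + 6504 = -11381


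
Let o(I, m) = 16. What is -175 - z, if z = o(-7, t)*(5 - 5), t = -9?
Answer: -175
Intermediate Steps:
z = 0 (z = 16*(5 - 5) = 16*0 = 0)
-175 - z = -175 - 1*0 = -175 + 0 = -175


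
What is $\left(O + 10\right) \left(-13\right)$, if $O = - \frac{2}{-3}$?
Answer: $- \frac{416}{3} \approx -138.67$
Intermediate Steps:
$O = \frac{2}{3}$ ($O = \left(-2\right) \left(- \frac{1}{3}\right) = \frac{2}{3} \approx 0.66667$)
$\left(O + 10\right) \left(-13\right) = \left(\frac{2}{3} + 10\right) \left(-13\right) = \frac{32}{3} \left(-13\right) = - \frac{416}{3}$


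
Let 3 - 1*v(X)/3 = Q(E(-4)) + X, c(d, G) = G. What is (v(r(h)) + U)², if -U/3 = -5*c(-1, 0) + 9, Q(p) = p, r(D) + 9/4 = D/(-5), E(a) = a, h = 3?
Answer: 2601/400 ≈ 6.5025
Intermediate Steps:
r(D) = -9/4 - D/5 (r(D) = -9/4 + D/(-5) = -9/4 + D*(-⅕) = -9/4 - D/5)
v(X) = 21 - 3*X (v(X) = 9 - 3*(-4 + X) = 9 + (12 - 3*X) = 21 - 3*X)
U = -27 (U = -3*(-5*0 + 9) = -3*(0 + 9) = -3*9 = -27)
(v(r(h)) + U)² = ((21 - 3*(-9/4 - ⅕*3)) - 27)² = ((21 - 3*(-9/4 - ⅗)) - 27)² = ((21 - 3*(-57/20)) - 27)² = ((21 + 171/20) - 27)² = (591/20 - 27)² = (51/20)² = 2601/400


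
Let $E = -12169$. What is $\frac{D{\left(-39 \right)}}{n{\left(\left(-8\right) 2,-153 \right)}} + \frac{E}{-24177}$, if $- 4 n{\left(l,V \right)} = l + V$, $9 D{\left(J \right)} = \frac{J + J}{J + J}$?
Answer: $\frac{6201919}{12257739} \approx 0.50596$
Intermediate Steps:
$D{\left(J \right)} = \frac{1}{9}$ ($D{\left(J \right)} = \frac{\left(J + J\right) \frac{1}{J + J}}{9} = \frac{2 J \frac{1}{2 J}}{9} = \frac{1}{9} \cdot 1 = \frac{1}{9}$)
$n{\left(l,V \right)} = - \frac{V}{4} - \frac{l}{4}$ ($n{\left(l,V \right)} = - \frac{l + V}{4} = - \frac{V + l}{4} = - \frac{V}{4} - \frac{l}{4}$)
$\frac{D{\left(-39 \right)}}{n{\left(\left(-8\right) 2,-153 \right)}} + \frac{E}{-24177} = \frac{1}{9 \left(\left(- \frac{1}{4}\right) \left(-153\right) - \frac{\left(-8\right) 2}{4}\right)} - \frac{12169}{-24177} = \frac{1}{9 \left(\frac{153}{4} - -4\right)} - - \frac{12169}{24177} = \frac{1}{9 \left(\frac{153}{4} + 4\right)} + \frac{12169}{24177} = \frac{1}{9 \cdot \frac{169}{4}} + \frac{12169}{24177} = \frac{1}{9} \cdot \frac{4}{169} + \frac{12169}{24177} = \frac{4}{1521} + \frac{12169}{24177} = \frac{6201919}{12257739}$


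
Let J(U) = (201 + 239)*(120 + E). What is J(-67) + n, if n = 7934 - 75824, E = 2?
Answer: -14210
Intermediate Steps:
J(U) = 53680 (J(U) = (201 + 239)*(120 + 2) = 440*122 = 53680)
n = -67890
J(-67) + n = 53680 - 67890 = -14210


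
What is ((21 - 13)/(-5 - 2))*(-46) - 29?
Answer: 165/7 ≈ 23.571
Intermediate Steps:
((21 - 13)/(-5 - 2))*(-46) - 29 = (8/(-7))*(-46) - 29 = (8*(-⅐))*(-46) - 29 = -8/7*(-46) - 29 = 368/7 - 29 = 165/7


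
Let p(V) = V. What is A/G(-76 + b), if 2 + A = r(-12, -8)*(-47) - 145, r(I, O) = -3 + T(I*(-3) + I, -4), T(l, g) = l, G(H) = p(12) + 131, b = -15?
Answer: -1134/143 ≈ -7.9301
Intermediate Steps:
G(H) = 143 (G(H) = 12 + 131 = 143)
r(I, O) = -3 - 2*I (r(I, O) = -3 + (I*(-3) + I) = -3 + (-3*I + I) = -3 - 2*I)
A = -1134 (A = -2 + ((-3 - 2*(-12))*(-47) - 145) = -2 + ((-3 + 24)*(-47) - 145) = -2 + (21*(-47) - 145) = -2 + (-987 - 145) = -2 - 1132 = -1134)
A/G(-76 + b) = -1134/143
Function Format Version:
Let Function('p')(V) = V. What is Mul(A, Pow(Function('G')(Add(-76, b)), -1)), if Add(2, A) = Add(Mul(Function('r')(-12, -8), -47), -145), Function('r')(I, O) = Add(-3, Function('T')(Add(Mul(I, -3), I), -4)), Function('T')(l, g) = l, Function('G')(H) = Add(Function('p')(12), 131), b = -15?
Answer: Rational(-1134, 143) ≈ -7.9301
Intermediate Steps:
Function('G')(H) = 143 (Function('G')(H) = Add(12, 131) = 143)
Function('r')(I, O) = Add(-3, Mul(-2, I)) (Function('r')(I, O) = Add(-3, Add(Mul(I, -3), I)) = Add(-3, Add(Mul(-3, I), I)) = Add(-3, Mul(-2, I)))
A = -1134 (A = Add(-2, Add(Mul(Add(-3, Mul(-2, -12)), -47), -145)) = Add(-2, Add(Mul(Add(-3, 24), -47), -145)) = Add(-2, Add(Mul(21, -47), -145)) = Add(-2, Add(-987, -145)) = Add(-2, -1132) = -1134)
Mul(A, Pow(Function('G')(Add(-76, b)), -1)) = Mul(-1134, Pow(143, -1)) = Mul(-1134, Rational(1, 143)) = Rational(-1134, 143)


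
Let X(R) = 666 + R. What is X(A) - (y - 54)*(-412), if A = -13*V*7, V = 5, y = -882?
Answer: -385421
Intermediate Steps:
A = -455 (A = -13*5*7 = -65*7 = -455)
X(A) - (y - 54)*(-412) = (666 - 455) - (-882 - 54)*(-412) = 211 - (-936)*(-412) = 211 - 1*385632 = 211 - 385632 = -385421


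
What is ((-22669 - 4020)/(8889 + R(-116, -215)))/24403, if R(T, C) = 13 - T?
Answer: -26689/220066254 ≈ -0.00012128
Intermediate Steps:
((-22669 - 4020)/(8889 + R(-116, -215)))/24403 = ((-22669 - 4020)/(8889 + (13 - 1*(-116))))/24403 = -26689/(8889 + (13 + 116))*(1/24403) = -26689/(8889 + 129)*(1/24403) = -26689/9018*(1/24403) = -26689*1/9018*(1/24403) = -26689/9018*1/24403 = -26689/220066254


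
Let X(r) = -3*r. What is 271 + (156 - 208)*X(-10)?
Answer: -1289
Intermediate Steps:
271 + (156 - 208)*X(-10) = 271 + (156 - 208)*(-3*(-10)) = 271 - 52*30 = 271 - 1560 = -1289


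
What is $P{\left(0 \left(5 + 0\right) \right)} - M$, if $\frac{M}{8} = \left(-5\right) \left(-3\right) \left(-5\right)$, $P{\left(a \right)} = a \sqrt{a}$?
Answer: $600$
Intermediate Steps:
$P{\left(a \right)} = a^{\frac{3}{2}}$
$M = -600$ ($M = 8 \left(-5\right) \left(-3\right) \left(-5\right) = 8 \cdot 15 \left(-5\right) = 8 \left(-75\right) = -600$)
$P{\left(0 \left(5 + 0\right) \right)} - M = \left(0 \left(5 + 0\right)\right)^{\frac{3}{2}} - -600 = \left(0 \cdot 5\right)^{\frac{3}{2}} + 600 = 0^{\frac{3}{2}} + 600 = 0 + 600 = 600$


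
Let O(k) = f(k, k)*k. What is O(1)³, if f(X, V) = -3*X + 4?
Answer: 1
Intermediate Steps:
f(X, V) = 4 - 3*X
O(k) = k*(4 - 3*k) (O(k) = (4 - 3*k)*k = k*(4 - 3*k))
O(1)³ = (1*(4 - 3*1))³ = (1*(4 - 3))³ = (1*1)³ = 1³ = 1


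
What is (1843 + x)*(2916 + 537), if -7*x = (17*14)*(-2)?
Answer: 6598683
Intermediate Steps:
x = 68 (x = -17*14*(-2)/7 = -34*(-2) = -⅐*(-476) = 68)
(1843 + x)*(2916 + 537) = (1843 + 68)*(2916 + 537) = 1911*3453 = 6598683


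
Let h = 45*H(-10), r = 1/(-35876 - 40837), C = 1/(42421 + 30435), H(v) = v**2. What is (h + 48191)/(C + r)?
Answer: 42070017380664/551 ≈ 7.6352e+10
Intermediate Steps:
C = 1/72856 ≈ 1.3726e-5
r = -1/76713 (r = 1/(-76713) = -1/76713 ≈ -1.3036e-5)
h = 4500 (h = 45*(-10)**2 = 45*100 = 4500)
(h + 48191)/(C + r) = (4500 + 48191)/(1/72856 - 1/76713) = 52691/(551/798428904) = 52691*(798428904/551) = 42070017380664/551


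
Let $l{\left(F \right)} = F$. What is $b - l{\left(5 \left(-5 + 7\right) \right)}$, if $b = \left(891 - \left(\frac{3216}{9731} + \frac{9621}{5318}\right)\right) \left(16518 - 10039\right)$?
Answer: $\frac{298020799467701}{51749458} \approx 5.7589 \cdot 10^{6}$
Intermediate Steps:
$b = \frac{298021316962281}{51749458}$ ($b = \left(891 - \frac{110724639}{51749458}\right) 6479 = \frac{45998042439}{51749458} \cdot 6479 = \frac{298021316962281}{51749458} \approx 5.7589 \cdot 10^{6}$)
$b - l{\left(5 \left(-5 + 7\right) \right)} = \frac{298021316962281}{51749458} - 5 \left(-5 + 7\right) = \frac{298021316962281}{51749458} - 5 \cdot 2 = \frac{298021316962281}{51749458} - 10 = \frac{298020799467701}{51749458}$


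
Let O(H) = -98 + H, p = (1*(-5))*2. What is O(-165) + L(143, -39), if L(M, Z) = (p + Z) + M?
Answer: -169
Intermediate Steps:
p = -10 (p = -5*2 = -10)
L(M, Z) = -10 + M + Z (L(M, Z) = (-10 + Z) + M = -10 + M + Z)
O(-165) + L(143, -39) = (-98 - 165) + (-10 + 143 - 39) = -263 + 94 = -169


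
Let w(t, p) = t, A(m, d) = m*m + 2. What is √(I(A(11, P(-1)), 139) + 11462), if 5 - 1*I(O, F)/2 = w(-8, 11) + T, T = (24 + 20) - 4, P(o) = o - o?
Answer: 4*√713 ≈ 106.81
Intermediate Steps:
P(o) = 0
T = 40 (T = 44 - 4 = 40)
A(m, d) = 2 + m² (A(m, d) = m² + 2 = 2 + m²)
I(O, F) = -54 (I(O, F) = 10 - 2*(-8 + 40) = 10 - 2*32 = 10 - 64 = -54)
√(I(A(11, P(-1)), 139) + 11462) = √(-54 + 11462) = √11408 = 4*√713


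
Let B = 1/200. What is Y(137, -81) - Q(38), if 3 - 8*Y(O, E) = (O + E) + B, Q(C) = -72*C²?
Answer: 166338199/1600 ≈ 1.0396e+5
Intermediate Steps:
B = 1/200 ≈ 0.0050000
Y(O, E) = 599/1600 - E/8 - O/8 (Y(O, E) = 3/8 - ((O + E) + 1/200)/8 = 3/8 - ((E + O) + 1/200)/8 = 3/8 - (1/200 + E + O)/8 = 3/8 + (-1/1600 - E/8 - O/8) = 599/1600 - E/8 - O/8)
Y(137, -81) - Q(38) = (599/1600 - ⅛*(-81) - ⅛*137) - (-72)*38² = (599/1600 + 81/8 - 137/8) - (-72)*1444 = -10601/1600 - 1*(-103968) = -10601/1600 + 103968 = 166338199/1600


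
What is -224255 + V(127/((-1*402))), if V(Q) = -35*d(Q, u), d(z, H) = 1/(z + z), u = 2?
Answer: -28473350/127 ≈ -2.2420e+5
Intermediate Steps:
d(z, H) = 1/(2*z)
V(Q) = -35/(2*Q)
-224255 + V(127/((-1*402))) = -224255 - 35/(2*(127/((-1*402)))) = -224255 - 35/(2*(127/(-402))) = -224255 - 35/(2*(127*(-1/402))) = -224255 - 35/(2*(-127/402)) = -224255 - 35/2*(-402/127) = -224255 + 7035/127 = -28473350/127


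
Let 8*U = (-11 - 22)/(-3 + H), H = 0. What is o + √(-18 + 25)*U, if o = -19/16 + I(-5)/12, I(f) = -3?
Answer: -23/16 + 11*√7/8 ≈ 2.2004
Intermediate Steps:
U = 11/8 (U = ((-11 - 22)/(-3 + 0))/8 = (-33/(-3))/8 = (-33*(-⅓))/8 = (⅛)*11 = 11/8 ≈ 1.3750)
o = -23/16 (o = -19/16 - 3/12 = -19*1/16 - 3*1/12 = -19/16 - ¼ = -23/16 ≈ -1.4375)
o + √(-18 + 25)*U = -23/16 + √(-18 + 25)*(11/8) = -23/16 + √7*(11/8) = -23/16 + 11*√7/8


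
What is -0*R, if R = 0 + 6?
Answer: 0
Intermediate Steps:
R = 6
-0*R = -0*6 = -65*0 = 0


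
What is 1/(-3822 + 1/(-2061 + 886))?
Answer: -1175/4490851 ≈ -0.00026164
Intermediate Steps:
1/(-3822 + 1/(-2061 + 886)) = 1/(-3822 + 1/(-1175)) = 1/(-3822 - 1/1175) = 1/(-4490851/1175) = -1175/4490851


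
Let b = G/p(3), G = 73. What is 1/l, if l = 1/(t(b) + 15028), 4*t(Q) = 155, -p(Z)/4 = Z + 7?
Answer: 60267/4 ≈ 15067.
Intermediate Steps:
p(Z) = -28 - 4*Z (p(Z) = -4*(Z + 7) = -4*(7 + Z) = -28 - 4*Z)
b = -73/40 (b = 73/(-28 - 4*3) = 73/(-28 - 12) = 73/(-40) = 73*(-1/40) = -73/40 ≈ -1.8250)
t(Q) = 155/4 (t(Q) = (¼)*155 = 155/4)
l = 4/60267 (l = 1/(155/4 + 15028) = 1/(60267/4) = 4/60267 ≈ 6.6371e-5)
1/l = 1/(4/60267) = 60267/4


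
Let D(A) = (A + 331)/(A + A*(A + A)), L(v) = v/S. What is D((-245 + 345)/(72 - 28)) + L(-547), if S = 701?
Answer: 27434351/1069025 ≈ 25.663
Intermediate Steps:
L(v) = v/701
D(A) = (331 + A)/(A + 2*A**2) (D(A) = (331 + A)/(A + A*(2*A)) = (331 + A)/(A + 2*A**2))
D((-245 + 345)/(72 - 28)) + L(-547) = (331 + (-245 + 345)/(72 - 28))/((((-245 + 345)/(72 - 28)))*(1 + 2*((-245 + 345)/(72 - 28)))) + (1/701)*(-547) = (331 + 100/44)/(((100/44))*(1 + 2*(100/44))) - 547/701 = (331 + 100*(1/44))/(((100*(1/44)))*(1 + 2*(100*(1/44)))) - 547/701 = (331 + 25/11)/((25/11)*(1 + 2*(25/11))) - 547/701 = (11/25)*(3666/11)/(1 + 50/11) - 547/701 = (11/25)*(3666/11)/(61/11) - 547/701 = (11/25)*(11/61)*(3666/11) - 547/701 = 40326/1525 - 547/701 = 27434351/1069025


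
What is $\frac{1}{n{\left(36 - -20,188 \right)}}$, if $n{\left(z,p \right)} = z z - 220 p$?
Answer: $- \frac{1}{38224} \approx -2.6162 \cdot 10^{-5}$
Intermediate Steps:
$n{\left(z,p \right)} = z^{2} - 220 p$
$\frac{1}{n{\left(36 - -20,188 \right)}} = \frac{1}{\left(36 - -20\right)^{2} - 41360} = \frac{1}{\left(36 + 20\right)^{2} - 41360} = \frac{1}{56^{2} - 41360} = \frac{1}{3136 - 41360} = \frac{1}{-38224} = - \frac{1}{38224}$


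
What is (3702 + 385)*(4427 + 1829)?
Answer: 25568272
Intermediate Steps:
(3702 + 385)*(4427 + 1829) = 4087*6256 = 25568272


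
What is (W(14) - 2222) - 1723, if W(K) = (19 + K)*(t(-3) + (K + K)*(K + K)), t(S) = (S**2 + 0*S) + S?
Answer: 22125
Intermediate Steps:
t(S) = S + S**2 (t(S) = (S**2 + 0) + S = S**2 + S = S + S**2)
W(K) = (6 + 4*K**2)*(19 + K) (W(K) = (19 + K)*(-3*(1 - 3) + (K + K)*(K + K)) = (19 + K)*(-3*(-2) + (2*K)*(2*K)) = (19 + K)*(6 + 4*K**2) = (6 + 4*K**2)*(19 + K))
(W(14) - 2222) - 1723 = ((114 + 4*14**3 + 6*14 + 76*14**2) - 2222) - 1723 = ((114 + 4*2744 + 84 + 76*196) - 2222) - 1723 = ((114 + 10976 + 84 + 14896) - 2222) - 1723 = (26070 - 2222) - 1723 = 23848 - 1723 = 22125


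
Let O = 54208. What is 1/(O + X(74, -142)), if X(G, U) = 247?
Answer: 1/54455 ≈ 1.8364e-5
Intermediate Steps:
1/(O + X(74, -142)) = 1/(54208 + 247) = 1/54455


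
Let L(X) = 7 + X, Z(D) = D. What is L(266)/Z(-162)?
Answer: -91/54 ≈ -1.6852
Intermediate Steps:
L(266)/Z(-162) = (7 + 266)/(-162) = 273*(-1/162) = -91/54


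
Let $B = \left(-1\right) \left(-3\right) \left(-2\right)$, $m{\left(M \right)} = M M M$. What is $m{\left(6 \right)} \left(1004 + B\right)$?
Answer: $215568$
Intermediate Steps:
$m{\left(M \right)} = M^{3}$ ($m{\left(M \right)} = M^{2} M = M^{3}$)
$B = -6$ ($B = 3 \left(-2\right) = -6$)
$m{\left(6 \right)} \left(1004 + B\right) = 6^{3} \left(1004 - 6\right) = 216 \cdot 998 = 215568$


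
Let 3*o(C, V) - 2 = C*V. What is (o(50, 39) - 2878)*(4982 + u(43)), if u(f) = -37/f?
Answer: -1431210898/129 ≈ -1.1095e+7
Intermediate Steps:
o(C, V) = ⅔ + C*V/3 (o(C, V) = ⅔ + (C*V)/3 = ⅔ + C*V/3)
(o(50, 39) - 2878)*(4982 + u(43)) = ((⅔ + (⅓)*50*39) - 2878)*(4982 - 37/43) = ((⅔ + 650) - 2878)*(4982 - 37*1/43) = (1952/3 - 2878)*(4982 - 37/43) = -6682/3*214189/43 = -1431210898/129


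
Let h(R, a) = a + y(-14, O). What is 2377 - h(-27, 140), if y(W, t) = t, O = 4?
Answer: 2233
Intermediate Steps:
h(R, a) = 4 + a (h(R, a) = a + 4 = 4 + a)
2377 - h(-27, 140) = 2377 - (4 + 140) = 2377 - 1*144 = 2377 - 144 = 2233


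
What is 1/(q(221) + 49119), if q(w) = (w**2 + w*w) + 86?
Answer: 1/146887 ≈ 6.8080e-6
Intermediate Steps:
q(w) = 86 + 2*w**2 (q(w) = (w**2 + w**2) + 86 = 2*w**2 + 86 = 86 + 2*w**2)
1/(q(221) + 49119) = 1/((86 + 2*221**2) + 49119) = 1/((86 + 2*48841) + 49119) = 1/((86 + 97682) + 49119) = 1/(97768 + 49119) = 1/146887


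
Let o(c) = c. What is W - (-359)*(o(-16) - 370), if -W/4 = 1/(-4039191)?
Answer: -559726853630/4039191 ≈ -1.3857e+5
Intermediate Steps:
W = 4/4039191 (W = -4/(-4039191) = -4*(-1/4039191) = 4/4039191 ≈ 9.9030e-7)
W - (-359)*(o(-16) - 370) = 4/4039191 - (-359)*(-16 - 370) = 4/4039191 - (-359)*(-386) = 4/4039191 - 1*138574 = 4/4039191 - 138574 = -559726853630/4039191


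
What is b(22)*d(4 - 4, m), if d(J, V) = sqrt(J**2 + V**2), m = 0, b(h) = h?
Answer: 0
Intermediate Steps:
b(22)*d(4 - 4, m) = 22*sqrt((4 - 4)**2 + 0**2) = 22*sqrt(0**2 + 0) = 22*sqrt(0 + 0) = 22*sqrt(0) = 22*0 = 0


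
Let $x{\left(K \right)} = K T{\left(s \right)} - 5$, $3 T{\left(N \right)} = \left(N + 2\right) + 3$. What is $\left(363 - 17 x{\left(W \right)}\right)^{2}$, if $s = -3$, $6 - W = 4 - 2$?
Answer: $\frac{1459264}{9} \approx 1.6214 \cdot 10^{5}$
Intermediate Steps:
$W = 4$ ($W = 6 - \left(4 - 2\right) = 6 - 2 = 4$)
$T{\left(N \right)} = \frac{5}{3} + \frac{N}{3}$ ($T{\left(N \right)} = \frac{\left(N + 2\right) + 3}{3} = \frac{\left(2 + N\right) + 3}{3} = \frac{5 + N}{3} = \frac{5}{3} + \frac{N}{3}$)
$x{\left(K \right)} = -5 + \frac{2 K}{3}$ ($x{\left(K \right)} = K \left(\frac{5}{3} + \frac{1}{3} \left(-3\right)\right) - 5 = K \left(\frac{5}{3} - 1\right) - 5 = K \frac{2}{3} - 5 = \frac{2 K}{3} - 5 = -5 + \frac{2 K}{3}$)
$\left(363 - 17 x{\left(W \right)}\right)^{2} = \left(363 - 17 \left(-5 + \frac{2}{3} \cdot 4\right)\right)^{2} = \left(363 - 17 \left(-5 + \frac{8}{3}\right)\right)^{2} = \left(363 - - \frac{119}{3}\right)^{2} = \left(363 + \frac{119}{3}\right)^{2} = \left(\frac{1208}{3}\right)^{2} = \frac{1459264}{9}$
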